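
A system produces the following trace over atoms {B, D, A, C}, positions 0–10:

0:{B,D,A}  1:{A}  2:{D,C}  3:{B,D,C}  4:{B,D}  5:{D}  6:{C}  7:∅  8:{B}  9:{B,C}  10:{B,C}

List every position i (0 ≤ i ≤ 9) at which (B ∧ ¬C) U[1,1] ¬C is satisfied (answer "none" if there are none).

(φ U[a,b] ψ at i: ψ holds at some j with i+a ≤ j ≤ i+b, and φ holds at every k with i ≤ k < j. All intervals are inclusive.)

Evaluate at each i in [0,9]:
  i=0: ✓ (rhs at j=1; lhs holds on [0,0])
  i=1: ✗ (no rhs in [2,2])
  i=2: ✗ (no rhs in [3,3])
  i=3: ✗ (lhs fails at k=3 before rhs at j=4)
  i=4: ✓ (rhs at j=5; lhs holds on [4,4])
  i=5: ✗ (no rhs in [6,6])
  i=6: ✗ (lhs fails at k=6 before rhs at j=7)
  i=7: ✗ (lhs fails at k=7 before rhs at j=8)
  i=8: ✗ (no rhs in [9,9])
  i=9: ✗ (no rhs in [10,10])

0, 4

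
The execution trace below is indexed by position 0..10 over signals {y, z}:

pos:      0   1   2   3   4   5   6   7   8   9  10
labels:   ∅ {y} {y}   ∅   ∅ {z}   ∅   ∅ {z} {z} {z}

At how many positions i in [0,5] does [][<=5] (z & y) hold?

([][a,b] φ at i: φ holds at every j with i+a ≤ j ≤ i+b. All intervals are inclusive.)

0

Evaluate at each i in [0,5]:
  i=0: ✗ (fails at j=0)
  i=1: ✗ (fails at j=1)
  i=2: ✗ (fails at j=2)
  i=3: ✗ (fails at j=3)
  i=4: ✗ (fails at j=4)
  i=5: ✗ (fails at j=5)
Positions where it holds: {} → 0.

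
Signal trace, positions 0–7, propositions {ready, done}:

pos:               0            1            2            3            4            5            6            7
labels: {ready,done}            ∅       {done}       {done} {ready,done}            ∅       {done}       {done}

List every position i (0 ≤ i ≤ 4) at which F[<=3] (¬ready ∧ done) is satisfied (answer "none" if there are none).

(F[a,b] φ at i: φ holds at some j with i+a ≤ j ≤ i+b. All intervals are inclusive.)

Evaluate at each i in [0,4]:
  i=0: ✓ (witness j=2)
  i=1: ✓ (witness j=2)
  i=2: ✓ (witness j=2)
  i=3: ✓ (witness j=3)
  i=4: ✓ (witness j=6)

0, 1, 2, 3, 4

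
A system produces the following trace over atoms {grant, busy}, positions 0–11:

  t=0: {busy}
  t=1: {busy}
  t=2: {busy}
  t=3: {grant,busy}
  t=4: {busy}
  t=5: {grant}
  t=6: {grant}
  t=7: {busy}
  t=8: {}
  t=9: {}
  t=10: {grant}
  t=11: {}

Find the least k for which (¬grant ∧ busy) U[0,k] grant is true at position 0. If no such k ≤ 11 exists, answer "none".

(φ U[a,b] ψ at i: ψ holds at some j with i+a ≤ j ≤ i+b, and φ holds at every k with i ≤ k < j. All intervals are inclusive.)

Need earliest j ≥ 0 with grant, and (¬grant ∧ busy) at every k in [0,j-1].
  j=0: rhs fails.
  j=1: rhs fails.
  j=2: rhs fails.
  j=3: rhs holds; lhs holds on [0,2]. k = 3.

3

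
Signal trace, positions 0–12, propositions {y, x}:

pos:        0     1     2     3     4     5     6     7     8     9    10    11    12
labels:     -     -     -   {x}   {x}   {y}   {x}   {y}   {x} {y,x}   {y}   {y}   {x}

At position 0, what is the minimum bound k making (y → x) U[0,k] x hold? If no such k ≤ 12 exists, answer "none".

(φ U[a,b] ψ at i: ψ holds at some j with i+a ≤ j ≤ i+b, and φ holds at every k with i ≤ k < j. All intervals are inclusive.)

Need earliest j ≥ 0 with x, and (y → x) at every k in [0,j-1].
  j=0: rhs fails.
  j=1: rhs fails.
  j=2: rhs fails.
  j=3: rhs holds; lhs holds on [0,2]. k = 3.

3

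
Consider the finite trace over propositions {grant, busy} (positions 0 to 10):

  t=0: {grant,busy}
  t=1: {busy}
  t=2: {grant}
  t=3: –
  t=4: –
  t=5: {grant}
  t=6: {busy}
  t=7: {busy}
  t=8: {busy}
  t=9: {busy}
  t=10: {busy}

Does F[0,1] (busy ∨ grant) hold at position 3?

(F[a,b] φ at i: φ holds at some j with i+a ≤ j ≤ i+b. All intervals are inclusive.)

False

Check (busy ∨ grant) at each j in [3,4]:
  j=3: false
  j=4: false
No position in the window satisfies it → formula fails.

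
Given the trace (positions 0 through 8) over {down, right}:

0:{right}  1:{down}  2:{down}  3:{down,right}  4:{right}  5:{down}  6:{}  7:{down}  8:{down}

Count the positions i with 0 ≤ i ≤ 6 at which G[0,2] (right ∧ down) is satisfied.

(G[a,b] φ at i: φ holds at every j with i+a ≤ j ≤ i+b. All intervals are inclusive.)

0

Evaluate at each i in [0,6]:
  i=0: ✗ (fails at j=0)
  i=1: ✗ (fails at j=1)
  i=2: ✗ (fails at j=2)
  i=3: ✗ (fails at j=4)
  i=4: ✗ (fails at j=4)
  i=5: ✗ (fails at j=5)
  i=6: ✗ (fails at j=6)
Positions where it holds: {} → 0.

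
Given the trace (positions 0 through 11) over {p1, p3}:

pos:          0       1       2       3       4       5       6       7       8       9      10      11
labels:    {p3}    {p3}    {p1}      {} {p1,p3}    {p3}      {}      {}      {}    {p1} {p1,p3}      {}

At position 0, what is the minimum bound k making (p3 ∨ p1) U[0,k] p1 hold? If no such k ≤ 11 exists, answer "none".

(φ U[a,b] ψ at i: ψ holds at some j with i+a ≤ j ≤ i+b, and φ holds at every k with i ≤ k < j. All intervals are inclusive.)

Need earliest j ≥ 0 with p1, and (p3 ∨ p1) at every k in [0,j-1].
  j=0: rhs fails.
  j=1: rhs fails.
  j=2: rhs holds; lhs holds on [0,1]. k = 2.

2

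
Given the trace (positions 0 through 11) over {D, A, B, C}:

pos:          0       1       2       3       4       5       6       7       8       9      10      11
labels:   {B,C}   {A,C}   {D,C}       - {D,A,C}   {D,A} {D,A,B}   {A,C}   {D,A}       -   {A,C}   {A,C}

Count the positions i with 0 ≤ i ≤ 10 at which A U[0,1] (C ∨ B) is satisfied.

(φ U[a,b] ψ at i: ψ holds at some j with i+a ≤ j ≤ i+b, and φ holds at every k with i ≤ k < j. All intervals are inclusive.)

8

Evaluate at each i in [0,10]:
  i=0: ✓ (rhs at j=0)
  i=1: ✓ (rhs at j=1)
  i=2: ✓ (rhs at j=2)
  i=3: ✗ (lhs fails at k=3 before rhs at j=4)
  i=4: ✓ (rhs at j=4)
  i=5: ✓ (rhs at j=6; lhs holds on [5,5])
  i=6: ✓ (rhs at j=6)
  i=7: ✓ (rhs at j=7)
  i=8: ✗ (no rhs in [8,9])
  i=9: ✗ (lhs fails at k=9 before rhs at j=10)
  i=10: ✓ (rhs at j=10)
Positions where it holds: {0, 1, 2, 4, 5, 6, 7, 10} → 8.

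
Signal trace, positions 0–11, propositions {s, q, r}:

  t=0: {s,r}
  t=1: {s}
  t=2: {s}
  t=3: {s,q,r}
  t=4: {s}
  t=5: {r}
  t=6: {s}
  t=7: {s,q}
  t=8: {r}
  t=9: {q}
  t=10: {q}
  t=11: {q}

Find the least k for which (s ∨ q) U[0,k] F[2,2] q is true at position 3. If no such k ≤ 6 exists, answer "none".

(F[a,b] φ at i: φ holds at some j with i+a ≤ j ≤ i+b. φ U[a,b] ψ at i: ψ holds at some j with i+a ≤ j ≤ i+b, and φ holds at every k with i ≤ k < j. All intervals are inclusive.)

2

Need earliest j ≥ 3 with F[2,2] q, and (s ∨ q) at every k in [3,j-1].
  j=3: rhs fails.
  j=4: rhs fails.
  j=5: rhs holds; lhs holds on [3,4]. k = 2.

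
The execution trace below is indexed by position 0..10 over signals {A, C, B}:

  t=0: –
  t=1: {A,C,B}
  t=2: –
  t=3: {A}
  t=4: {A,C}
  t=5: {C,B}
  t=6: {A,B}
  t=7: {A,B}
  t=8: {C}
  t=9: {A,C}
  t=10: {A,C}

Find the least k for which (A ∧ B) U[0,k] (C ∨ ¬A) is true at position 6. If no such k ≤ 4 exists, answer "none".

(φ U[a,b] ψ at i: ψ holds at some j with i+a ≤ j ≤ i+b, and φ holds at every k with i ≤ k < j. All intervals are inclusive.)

2

Need earliest j ≥ 6 with (C ∨ ¬A), and (A ∧ B) at every k in [6,j-1].
  j=6: rhs fails.
  j=7: rhs fails.
  j=8: rhs holds; lhs holds on [6,7]. k = 2.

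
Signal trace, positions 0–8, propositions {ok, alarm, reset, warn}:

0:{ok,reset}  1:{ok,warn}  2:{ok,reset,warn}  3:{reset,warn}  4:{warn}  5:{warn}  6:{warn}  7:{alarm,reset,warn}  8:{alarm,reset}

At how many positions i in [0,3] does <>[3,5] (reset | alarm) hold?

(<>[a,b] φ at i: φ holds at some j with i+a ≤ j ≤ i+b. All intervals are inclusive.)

3

Evaluate at each i in [0,3]:
  i=0: ✓ (witness j=3)
  i=1: ✗ (none in [4,6])
  i=2: ✓ (witness j=7)
  i=3: ✓ (witness j=7)
Positions where it holds: {0, 2, 3} → 3.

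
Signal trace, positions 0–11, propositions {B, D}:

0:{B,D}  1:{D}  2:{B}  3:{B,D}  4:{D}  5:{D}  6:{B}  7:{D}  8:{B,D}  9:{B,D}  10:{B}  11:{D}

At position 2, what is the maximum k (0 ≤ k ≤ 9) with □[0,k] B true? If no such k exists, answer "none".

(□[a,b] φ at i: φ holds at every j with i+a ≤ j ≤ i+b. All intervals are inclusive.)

1

B must hold from j=2 onward; find where it first fails.
  j=2: holds
  j=3: holds
  j=4: fails
Holds on [2,3], so largest k = 1.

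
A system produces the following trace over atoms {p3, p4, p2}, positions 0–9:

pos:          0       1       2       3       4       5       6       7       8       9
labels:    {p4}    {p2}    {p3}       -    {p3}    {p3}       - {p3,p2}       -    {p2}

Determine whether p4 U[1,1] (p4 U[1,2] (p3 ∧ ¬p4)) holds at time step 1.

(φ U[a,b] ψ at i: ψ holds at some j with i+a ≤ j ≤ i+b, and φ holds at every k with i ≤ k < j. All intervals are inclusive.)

False

Need some j in [2,2] with (p4 U[1,2] (p3 ∧ ¬p4)), and p4 at every k in [1,j-1].
  j=2: (p4 U[1,2] (p3 ∧ ¬p4)) — fails.
No j in the window works → until fails.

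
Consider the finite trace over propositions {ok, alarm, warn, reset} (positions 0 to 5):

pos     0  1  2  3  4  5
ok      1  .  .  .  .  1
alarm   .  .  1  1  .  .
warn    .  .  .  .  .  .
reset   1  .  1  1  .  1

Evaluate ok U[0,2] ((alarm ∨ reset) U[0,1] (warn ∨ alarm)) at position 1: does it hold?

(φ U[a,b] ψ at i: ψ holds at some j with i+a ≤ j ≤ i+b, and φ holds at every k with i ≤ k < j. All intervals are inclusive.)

Need some j in [1,3] with ((alarm ∨ reset) U[0,1] (warn ∨ alarm)), and ok at every k in [1,j-1].
  j=1: ((alarm ∨ reset) U[0,1] (warn ∨ alarm)) — fails.
  j=2: ((alarm ∨ reset) U[0,1] (warn ∨ alarm)) holds, but ok fails at k=1 → not this j.
  j=3: ((alarm ∨ reset) U[0,1] (warn ∨ alarm)) holds, but ok fails at k=1 → not this j.
No j in the window works → until fails.

Does not hold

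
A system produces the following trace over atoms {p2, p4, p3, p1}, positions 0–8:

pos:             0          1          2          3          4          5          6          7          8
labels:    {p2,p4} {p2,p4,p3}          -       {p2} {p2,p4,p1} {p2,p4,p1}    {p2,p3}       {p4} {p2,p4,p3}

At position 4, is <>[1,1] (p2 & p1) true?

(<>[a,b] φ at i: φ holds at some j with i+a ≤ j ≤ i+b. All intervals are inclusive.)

Check (p2 & p1) at each j in [5,5]:
  j=5: true
Found at j=5 → formula holds.

Yes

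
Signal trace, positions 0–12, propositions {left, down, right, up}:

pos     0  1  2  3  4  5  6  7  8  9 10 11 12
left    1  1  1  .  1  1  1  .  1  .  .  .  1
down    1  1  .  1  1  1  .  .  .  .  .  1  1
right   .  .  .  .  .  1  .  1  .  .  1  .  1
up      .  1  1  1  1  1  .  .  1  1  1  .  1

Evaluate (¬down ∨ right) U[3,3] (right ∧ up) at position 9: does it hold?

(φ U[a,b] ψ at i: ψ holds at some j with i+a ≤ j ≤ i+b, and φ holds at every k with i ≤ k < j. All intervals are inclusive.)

Need some j in [12,12] with (right ∧ up), and (¬down ∨ right) at every k in [9,j-1].
  j=12: (right ∧ up) holds, but (¬down ∨ right) fails at k=11 → not this j.
No j in the window works → until fails.

False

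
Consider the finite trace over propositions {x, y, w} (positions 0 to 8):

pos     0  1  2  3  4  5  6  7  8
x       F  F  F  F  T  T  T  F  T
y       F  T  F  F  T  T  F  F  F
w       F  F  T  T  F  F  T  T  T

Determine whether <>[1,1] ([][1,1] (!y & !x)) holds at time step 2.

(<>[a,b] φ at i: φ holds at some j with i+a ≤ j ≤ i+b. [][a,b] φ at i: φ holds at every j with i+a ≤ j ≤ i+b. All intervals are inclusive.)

Check [][1,1] (!y & !x) at each j in [3,3]:
  j=3: fails at 4
No position in the window satisfies it → formula fails.

Does not hold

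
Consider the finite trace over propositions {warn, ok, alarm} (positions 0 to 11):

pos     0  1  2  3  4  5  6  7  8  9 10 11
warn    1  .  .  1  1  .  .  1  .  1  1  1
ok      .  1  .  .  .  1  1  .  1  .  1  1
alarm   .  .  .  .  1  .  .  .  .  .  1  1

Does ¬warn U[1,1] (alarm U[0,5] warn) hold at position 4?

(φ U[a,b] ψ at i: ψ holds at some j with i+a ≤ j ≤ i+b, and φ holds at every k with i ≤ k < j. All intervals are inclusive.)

No

Need some j in [5,5] with (alarm U[0,5] warn), and ¬warn at every k in [4,j-1].
  j=5: (alarm U[0,5] warn) — fails.
No j in the window works → until fails.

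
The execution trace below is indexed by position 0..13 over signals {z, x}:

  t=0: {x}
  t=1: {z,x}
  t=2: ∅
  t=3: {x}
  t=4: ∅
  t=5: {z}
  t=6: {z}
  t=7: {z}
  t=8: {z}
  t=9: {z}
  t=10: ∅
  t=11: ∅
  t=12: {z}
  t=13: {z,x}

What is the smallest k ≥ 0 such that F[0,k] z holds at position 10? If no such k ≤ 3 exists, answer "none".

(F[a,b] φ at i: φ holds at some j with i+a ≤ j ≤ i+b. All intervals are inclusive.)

Scan j = 10,11,… for z:
  j=10: fails
  j=11: fails
  j=12: holds
First hit at j=12, so smallest k = 12-10 = 2.

2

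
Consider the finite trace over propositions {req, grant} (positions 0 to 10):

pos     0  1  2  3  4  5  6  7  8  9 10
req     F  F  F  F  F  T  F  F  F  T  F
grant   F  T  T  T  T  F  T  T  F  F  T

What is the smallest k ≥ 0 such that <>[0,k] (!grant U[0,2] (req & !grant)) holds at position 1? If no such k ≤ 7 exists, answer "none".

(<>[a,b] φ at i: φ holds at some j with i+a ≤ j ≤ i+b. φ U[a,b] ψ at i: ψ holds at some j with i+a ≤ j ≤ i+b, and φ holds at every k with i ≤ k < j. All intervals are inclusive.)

4

Scan j = 1,2,… for (!grant U[0,2] (req & !grant)):
  j=1: fails
  j=2: fails
  j=3: fails
  j=4: fails
  j=5: holds
First hit at j=5, so smallest k = 5-1 = 4.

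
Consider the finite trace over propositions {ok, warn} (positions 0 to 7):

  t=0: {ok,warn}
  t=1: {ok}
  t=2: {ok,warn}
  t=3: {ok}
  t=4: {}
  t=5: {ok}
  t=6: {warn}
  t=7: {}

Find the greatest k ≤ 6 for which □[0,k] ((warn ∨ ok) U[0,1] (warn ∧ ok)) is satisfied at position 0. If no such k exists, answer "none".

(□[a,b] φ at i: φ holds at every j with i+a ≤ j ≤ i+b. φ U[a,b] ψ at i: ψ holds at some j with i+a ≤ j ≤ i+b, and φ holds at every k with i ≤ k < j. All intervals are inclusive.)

2

((warn ∨ ok) U[0,1] (warn ∧ ok)) must hold from j=0 onward; find where it first fails.
  j=0: holds
  j=1: holds
  j=2: holds
  j=3: fails
Holds on [0,2], so largest k = 2.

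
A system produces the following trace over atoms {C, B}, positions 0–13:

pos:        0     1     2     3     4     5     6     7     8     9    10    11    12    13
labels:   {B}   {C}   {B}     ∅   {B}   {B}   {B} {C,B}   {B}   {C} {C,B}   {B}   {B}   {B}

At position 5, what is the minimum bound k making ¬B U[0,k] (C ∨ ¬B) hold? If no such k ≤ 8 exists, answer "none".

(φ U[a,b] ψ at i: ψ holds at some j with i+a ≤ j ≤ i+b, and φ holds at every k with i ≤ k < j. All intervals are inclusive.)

Need earliest j ≥ 5 with (C ∨ ¬B), and ¬B at every k in [5,j-1].
  j=5: rhs fails.
  j=6: rhs fails.
  j=7: rhs holds but lhs fails at k=5.
  j=8: rhs fails.
  j=9: rhs holds but lhs fails at k=5.
  j=10: rhs holds but lhs fails at k=5.
  j=11: rhs fails.
  j=12: rhs fails.
  j=13: rhs fails.
No witness within the range → none.

none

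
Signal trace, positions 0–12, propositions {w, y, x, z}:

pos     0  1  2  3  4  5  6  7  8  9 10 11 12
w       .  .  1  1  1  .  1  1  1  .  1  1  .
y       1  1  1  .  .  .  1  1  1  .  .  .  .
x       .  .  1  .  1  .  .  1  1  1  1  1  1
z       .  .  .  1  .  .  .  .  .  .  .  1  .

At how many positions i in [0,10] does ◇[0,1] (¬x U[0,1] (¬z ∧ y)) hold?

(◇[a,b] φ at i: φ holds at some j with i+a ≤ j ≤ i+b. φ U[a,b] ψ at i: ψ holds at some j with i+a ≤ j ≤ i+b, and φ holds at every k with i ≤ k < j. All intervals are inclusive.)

8

Evaluate at each i in [0,10]:
  i=0: ✓ (witness j=0)
  i=1: ✓ (witness j=1)
  i=2: ✓ (witness j=2)
  i=3: ✗ (none in [3,4])
  i=4: ✓ (witness j=5)
  i=5: ✓ (witness j=5)
  i=6: ✓ (witness j=6)
  i=7: ✓ (witness j=7)
  i=8: ✓ (witness j=8)
  i=9: ✗ (none in [9,10])
  i=10: ✗ (none in [10,11])
Positions where it holds: {0, 1, 2, 4, 5, 6, 7, 8} → 8.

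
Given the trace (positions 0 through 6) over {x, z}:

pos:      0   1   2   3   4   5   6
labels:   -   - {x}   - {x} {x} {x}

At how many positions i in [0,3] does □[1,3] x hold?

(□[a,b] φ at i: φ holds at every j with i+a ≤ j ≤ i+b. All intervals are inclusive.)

1

Evaluate at each i in [0,3]:
  i=0: ✗ (fails at j=1)
  i=1: ✗ (fails at j=3)
  i=2: ✗ (fails at j=3)
  i=3: ✓ (all of [4,6])
Positions where it holds: {3} → 1.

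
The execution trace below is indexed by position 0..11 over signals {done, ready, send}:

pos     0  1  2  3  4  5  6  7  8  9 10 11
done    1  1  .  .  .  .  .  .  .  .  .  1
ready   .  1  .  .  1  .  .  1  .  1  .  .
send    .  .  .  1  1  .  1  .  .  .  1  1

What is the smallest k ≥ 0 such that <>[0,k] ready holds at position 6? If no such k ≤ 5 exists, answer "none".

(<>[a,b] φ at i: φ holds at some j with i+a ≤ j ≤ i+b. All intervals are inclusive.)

Scan j = 6,7,… for ready:
  j=6: fails
  j=7: holds
First hit at j=7, so smallest k = 7-6 = 1.

1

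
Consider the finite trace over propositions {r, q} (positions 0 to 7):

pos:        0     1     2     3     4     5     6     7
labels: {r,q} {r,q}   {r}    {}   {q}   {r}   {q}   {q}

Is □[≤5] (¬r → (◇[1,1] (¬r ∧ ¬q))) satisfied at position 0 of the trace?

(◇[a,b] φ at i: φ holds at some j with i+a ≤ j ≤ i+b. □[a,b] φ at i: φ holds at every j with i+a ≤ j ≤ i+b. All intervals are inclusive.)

Check (¬r → (◇[1,1] (¬r ∧ ¬q))) at every j in [0,5]:
  j=0: antecedent false → ✓
  j=1: antecedent false → ✓
  j=2: antecedent false → ✓
  j=3: antecedent true; consequent fails (none in [4,4]) → ✗
  j=4: antecedent true; consequent fails (none in [5,5]) → ✗
  j=5: antecedent false → ✓
Fails at j=3 → formula fails.

No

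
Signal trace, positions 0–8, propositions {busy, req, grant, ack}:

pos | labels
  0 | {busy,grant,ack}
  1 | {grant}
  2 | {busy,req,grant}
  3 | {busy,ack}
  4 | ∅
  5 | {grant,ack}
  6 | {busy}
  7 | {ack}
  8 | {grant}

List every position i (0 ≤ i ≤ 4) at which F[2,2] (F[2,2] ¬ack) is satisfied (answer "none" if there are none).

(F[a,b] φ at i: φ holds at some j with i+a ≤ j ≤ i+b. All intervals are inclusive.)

Evaluate at each i in [0,4]:
  i=0: ✓ (witness j=2)
  i=1: ✗ (none in [3,3])
  i=2: ✓ (witness j=4)
  i=3: ✗ (none in [5,5])
  i=4: ✓ (witness j=6)

0, 2, 4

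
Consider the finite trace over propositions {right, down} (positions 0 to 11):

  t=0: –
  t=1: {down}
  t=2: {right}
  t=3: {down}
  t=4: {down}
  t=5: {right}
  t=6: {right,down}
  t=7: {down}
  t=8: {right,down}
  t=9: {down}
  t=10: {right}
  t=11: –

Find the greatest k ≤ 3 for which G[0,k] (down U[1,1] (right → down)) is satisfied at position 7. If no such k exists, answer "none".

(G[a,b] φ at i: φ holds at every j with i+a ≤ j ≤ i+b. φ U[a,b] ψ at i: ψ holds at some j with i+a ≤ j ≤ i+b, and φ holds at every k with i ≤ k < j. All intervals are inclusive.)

1

(down U[1,1] (right → down)) must hold from j=7 onward; find where it first fails.
  j=7: holds
  j=8: holds
  j=9: fails
Holds on [7,8], so largest k = 1.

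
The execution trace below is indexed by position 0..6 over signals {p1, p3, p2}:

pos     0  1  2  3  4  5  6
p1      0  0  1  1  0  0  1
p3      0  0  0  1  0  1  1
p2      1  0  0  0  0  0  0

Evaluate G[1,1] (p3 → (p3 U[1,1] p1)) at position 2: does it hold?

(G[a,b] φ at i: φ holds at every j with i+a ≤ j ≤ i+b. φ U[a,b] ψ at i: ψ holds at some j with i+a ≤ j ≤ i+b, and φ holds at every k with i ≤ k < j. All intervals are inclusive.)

No

Check (p3 → (p3 U[1,1] p1)) at every j in [3,3]:
  j=3: antecedent true; consequent fails → ✗
Fails at j=3 → formula fails.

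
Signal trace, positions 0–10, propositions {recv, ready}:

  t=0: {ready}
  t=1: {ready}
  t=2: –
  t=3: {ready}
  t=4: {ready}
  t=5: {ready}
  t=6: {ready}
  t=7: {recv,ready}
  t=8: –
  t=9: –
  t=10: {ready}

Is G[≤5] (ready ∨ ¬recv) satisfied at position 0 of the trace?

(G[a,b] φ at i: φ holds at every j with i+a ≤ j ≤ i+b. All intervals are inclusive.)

True

Check (ready ∨ ¬recv) at every j in [0,5]:
  j=0: true
  j=1: true
  j=2: true
  j=3: true
  j=4: true
  j=5: true
All positions satisfy it → formula holds.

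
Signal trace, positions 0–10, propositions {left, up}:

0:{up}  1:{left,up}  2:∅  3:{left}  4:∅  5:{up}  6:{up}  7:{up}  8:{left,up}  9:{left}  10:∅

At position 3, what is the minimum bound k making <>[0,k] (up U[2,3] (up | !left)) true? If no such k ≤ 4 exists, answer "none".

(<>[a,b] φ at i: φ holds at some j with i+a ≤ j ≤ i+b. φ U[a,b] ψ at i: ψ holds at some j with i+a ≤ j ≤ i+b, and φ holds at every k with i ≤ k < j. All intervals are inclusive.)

2

Scan j = 3,4,… for (up U[2,3] (up | !left)):
  j=3: fails
  j=4: fails
  j=5: holds
First hit at j=5, so smallest k = 5-3 = 2.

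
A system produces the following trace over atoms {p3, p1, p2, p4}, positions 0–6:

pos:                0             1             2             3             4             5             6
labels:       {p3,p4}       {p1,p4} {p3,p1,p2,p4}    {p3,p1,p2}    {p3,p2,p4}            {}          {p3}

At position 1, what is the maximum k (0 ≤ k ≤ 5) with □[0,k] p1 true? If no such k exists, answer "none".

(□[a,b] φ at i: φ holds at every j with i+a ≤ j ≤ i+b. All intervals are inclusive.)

p1 must hold from j=1 onward; find where it first fails.
  j=1: holds
  j=2: holds
  j=3: holds
  j=4: fails
Holds on [1,3], so largest k = 2.

2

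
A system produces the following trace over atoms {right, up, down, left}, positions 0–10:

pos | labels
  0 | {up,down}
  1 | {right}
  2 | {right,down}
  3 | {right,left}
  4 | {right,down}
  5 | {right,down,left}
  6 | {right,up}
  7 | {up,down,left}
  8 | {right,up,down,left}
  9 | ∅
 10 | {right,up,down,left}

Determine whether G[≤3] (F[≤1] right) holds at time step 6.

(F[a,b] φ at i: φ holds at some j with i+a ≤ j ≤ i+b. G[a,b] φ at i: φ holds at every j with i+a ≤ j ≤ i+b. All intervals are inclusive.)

Yes

Check F[≤1] right at every j in [6,9]:
  j=6: holds (witness at 6)
  j=7: holds (witness at 8)
  j=8: holds (witness at 8)
  j=9: holds (witness at 10)
All positions satisfy it → formula holds.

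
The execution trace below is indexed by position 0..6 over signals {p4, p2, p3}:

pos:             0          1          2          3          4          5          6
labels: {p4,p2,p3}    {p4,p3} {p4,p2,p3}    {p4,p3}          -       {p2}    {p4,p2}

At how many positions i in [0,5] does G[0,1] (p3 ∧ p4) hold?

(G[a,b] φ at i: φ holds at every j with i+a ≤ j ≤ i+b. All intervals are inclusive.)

Evaluate at each i in [0,5]:
  i=0: ✓ (all of [0,1])
  i=1: ✓ (all of [1,2])
  i=2: ✓ (all of [2,3])
  i=3: ✗ (fails at j=4)
  i=4: ✗ (fails at j=4)
  i=5: ✗ (fails at j=5)
Positions where it holds: {0, 1, 2} → 3.

3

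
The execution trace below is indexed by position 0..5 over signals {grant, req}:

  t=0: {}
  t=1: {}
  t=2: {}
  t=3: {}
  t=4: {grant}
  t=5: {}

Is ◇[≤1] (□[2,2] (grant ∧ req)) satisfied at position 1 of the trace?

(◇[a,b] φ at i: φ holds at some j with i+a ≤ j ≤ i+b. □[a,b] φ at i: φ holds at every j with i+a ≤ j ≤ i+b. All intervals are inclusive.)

No

Check □[2,2] (grant ∧ req) at each j in [1,2]:
  j=1: fails at 3
  j=2: fails at 4
No position in the window satisfies it → formula fails.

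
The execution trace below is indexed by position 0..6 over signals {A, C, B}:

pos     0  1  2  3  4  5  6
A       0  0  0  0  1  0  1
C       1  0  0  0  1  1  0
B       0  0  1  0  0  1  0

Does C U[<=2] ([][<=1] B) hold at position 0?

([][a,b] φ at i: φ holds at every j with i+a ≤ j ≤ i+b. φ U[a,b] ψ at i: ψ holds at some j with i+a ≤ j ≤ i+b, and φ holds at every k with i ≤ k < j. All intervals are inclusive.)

Need some j in [0,2] with [][<=1] B, and C at every k in [0,j-1].
  j=0: [][<=1] B — fails at 0.
  j=1: [][<=1] B — fails at 1.
  j=2: [][<=1] B — fails at 3.
No j in the window works → until fails.

False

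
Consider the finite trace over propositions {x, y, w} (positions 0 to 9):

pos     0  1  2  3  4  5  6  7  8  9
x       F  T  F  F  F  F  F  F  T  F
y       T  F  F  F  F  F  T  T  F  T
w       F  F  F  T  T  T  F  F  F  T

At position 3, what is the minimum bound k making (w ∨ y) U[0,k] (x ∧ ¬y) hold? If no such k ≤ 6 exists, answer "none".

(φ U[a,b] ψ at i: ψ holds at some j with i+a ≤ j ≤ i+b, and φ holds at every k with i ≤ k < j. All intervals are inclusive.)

Need earliest j ≥ 3 with (x ∧ ¬y), and (w ∨ y) at every k in [3,j-1].
  j=3: rhs fails.
  j=4: rhs fails.
  j=5: rhs fails.
  j=6: rhs fails.
  j=7: rhs fails.
  j=8: rhs holds; lhs holds on [3,7]. k = 5.

5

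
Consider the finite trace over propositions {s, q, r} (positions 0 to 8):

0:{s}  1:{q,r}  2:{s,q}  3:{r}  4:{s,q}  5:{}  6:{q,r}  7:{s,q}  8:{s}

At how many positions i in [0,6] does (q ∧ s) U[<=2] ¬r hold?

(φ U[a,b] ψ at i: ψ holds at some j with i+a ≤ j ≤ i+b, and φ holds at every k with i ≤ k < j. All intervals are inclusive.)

4

Evaluate at each i in [0,6]:
  i=0: ✓ (rhs at j=0)
  i=1: ✗ (lhs fails at k=1 before rhs at j=2)
  i=2: ✓ (rhs at j=2)
  i=3: ✗ (lhs fails at k=3 before rhs at j=4)
  i=4: ✓ (rhs at j=4)
  i=5: ✓ (rhs at j=5)
  i=6: ✗ (lhs fails at k=6 before rhs at j=7)
Positions where it holds: {0, 2, 4, 5} → 4.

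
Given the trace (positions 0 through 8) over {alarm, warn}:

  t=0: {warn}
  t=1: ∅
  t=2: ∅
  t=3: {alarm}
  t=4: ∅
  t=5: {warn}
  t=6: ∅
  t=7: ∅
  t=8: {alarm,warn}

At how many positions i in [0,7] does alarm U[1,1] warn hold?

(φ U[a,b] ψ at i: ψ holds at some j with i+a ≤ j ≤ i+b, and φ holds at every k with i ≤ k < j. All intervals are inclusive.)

Evaluate at each i in [0,7]:
  i=0: ✗ (no rhs in [1,1])
  i=1: ✗ (no rhs in [2,2])
  i=2: ✗ (no rhs in [3,3])
  i=3: ✗ (no rhs in [4,4])
  i=4: ✗ (lhs fails at k=4 before rhs at j=5)
  i=5: ✗ (no rhs in [6,6])
  i=6: ✗ (no rhs in [7,7])
  i=7: ✗ (lhs fails at k=7 before rhs at j=8)
Positions where it holds: {} → 0.

0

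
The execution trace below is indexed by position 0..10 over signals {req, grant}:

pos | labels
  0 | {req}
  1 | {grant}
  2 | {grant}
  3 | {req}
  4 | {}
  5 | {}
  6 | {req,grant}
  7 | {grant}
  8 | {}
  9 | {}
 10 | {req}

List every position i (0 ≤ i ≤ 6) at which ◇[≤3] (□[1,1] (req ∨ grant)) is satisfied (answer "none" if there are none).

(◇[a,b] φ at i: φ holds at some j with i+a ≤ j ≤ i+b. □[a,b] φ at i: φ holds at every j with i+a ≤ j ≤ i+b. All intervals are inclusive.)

0, 1, 2, 3, 4, 5, 6

Evaluate at each i in [0,6]:
  i=0: ✓ (witness j=0)
  i=1: ✓ (witness j=1)
  i=2: ✓ (witness j=2)
  i=3: ✓ (witness j=5)
  i=4: ✓ (witness j=5)
  i=5: ✓ (witness j=5)
  i=6: ✓ (witness j=6)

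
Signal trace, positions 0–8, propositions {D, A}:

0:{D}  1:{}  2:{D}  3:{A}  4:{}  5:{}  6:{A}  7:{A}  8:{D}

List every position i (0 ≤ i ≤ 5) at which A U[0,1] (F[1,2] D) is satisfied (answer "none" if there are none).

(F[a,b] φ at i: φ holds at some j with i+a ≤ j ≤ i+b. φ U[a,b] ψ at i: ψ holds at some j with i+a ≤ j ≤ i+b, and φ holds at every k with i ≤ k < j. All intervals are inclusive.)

0, 1

Evaluate at each i in [0,5]:
  i=0: ✓ (rhs at j=0)
  i=1: ✓ (rhs at j=1)
  i=2: ✗ (no rhs in [2,3])
  i=3: ✗ (no rhs in [3,4])
  i=4: ✗ (no rhs in [4,5])
  i=5: ✗ (lhs fails at k=5 before rhs at j=6)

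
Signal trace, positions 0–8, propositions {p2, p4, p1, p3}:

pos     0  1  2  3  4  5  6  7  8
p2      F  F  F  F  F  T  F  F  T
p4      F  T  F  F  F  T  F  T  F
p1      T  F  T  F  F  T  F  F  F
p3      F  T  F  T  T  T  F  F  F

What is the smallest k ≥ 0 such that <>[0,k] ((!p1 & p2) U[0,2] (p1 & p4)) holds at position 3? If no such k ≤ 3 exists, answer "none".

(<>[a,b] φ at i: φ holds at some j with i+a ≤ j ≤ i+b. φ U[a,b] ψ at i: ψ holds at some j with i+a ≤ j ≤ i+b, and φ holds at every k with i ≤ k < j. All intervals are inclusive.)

2

Scan j = 3,4,… for ((!p1 & p2) U[0,2] (p1 & p4)):
  j=3: fails
  j=4: fails
  j=5: holds
First hit at j=5, so smallest k = 5-3 = 2.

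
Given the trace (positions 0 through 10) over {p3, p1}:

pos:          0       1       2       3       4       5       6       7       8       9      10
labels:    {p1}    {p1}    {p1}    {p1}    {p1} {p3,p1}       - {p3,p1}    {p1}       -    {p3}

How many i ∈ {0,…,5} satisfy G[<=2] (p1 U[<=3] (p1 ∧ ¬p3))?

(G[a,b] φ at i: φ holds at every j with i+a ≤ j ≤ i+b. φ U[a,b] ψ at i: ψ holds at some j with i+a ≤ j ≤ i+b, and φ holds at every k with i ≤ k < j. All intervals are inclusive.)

3

Evaluate at each i in [0,5]:
  i=0: ✓ (all of [0,2])
  i=1: ✓ (all of [1,3])
  i=2: ✓ (all of [2,4])
  i=3: ✗ (fails at j=5)
  i=4: ✗ (fails at j=5)
  i=5: ✗ (fails at j=5)
Positions where it holds: {0, 1, 2} → 3.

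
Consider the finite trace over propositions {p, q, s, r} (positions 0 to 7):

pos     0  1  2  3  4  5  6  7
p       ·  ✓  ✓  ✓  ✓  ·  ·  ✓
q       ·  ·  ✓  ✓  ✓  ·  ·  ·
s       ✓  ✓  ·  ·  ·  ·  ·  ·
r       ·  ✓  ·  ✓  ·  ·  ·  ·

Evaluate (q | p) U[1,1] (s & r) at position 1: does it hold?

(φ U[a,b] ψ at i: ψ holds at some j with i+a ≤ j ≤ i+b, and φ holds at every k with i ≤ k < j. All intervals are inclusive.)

Need some j in [2,2] with (s & r), and (q | p) at every k in [1,j-1].
  j=2: (s & r) false.
No j in the window works → until fails.

No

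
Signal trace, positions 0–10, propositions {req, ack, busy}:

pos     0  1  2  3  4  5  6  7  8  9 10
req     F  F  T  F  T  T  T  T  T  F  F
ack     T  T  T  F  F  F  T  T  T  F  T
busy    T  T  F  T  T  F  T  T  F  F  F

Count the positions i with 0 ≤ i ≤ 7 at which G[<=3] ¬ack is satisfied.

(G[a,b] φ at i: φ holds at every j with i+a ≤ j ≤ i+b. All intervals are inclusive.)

Evaluate at each i in [0,7]:
  i=0: ✗ (fails at j=0)
  i=1: ✗ (fails at j=1)
  i=2: ✗ (fails at j=2)
  i=3: ✗ (fails at j=6)
  i=4: ✗ (fails at j=6)
  i=5: ✗ (fails at j=6)
  i=6: ✗ (fails at j=6)
  i=7: ✗ (fails at j=7)
Positions where it holds: {} → 0.

0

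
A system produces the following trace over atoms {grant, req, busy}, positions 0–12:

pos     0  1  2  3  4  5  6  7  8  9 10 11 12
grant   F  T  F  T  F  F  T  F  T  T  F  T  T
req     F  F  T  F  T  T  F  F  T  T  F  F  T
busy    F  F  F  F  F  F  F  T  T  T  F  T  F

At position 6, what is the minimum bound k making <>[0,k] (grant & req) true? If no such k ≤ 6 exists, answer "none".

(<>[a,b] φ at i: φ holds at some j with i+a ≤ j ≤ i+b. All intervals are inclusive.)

2

Scan j = 6,7,… for (grant & req):
  j=6: fails
  j=7: fails
  j=8: holds
First hit at j=8, so smallest k = 8-6 = 2.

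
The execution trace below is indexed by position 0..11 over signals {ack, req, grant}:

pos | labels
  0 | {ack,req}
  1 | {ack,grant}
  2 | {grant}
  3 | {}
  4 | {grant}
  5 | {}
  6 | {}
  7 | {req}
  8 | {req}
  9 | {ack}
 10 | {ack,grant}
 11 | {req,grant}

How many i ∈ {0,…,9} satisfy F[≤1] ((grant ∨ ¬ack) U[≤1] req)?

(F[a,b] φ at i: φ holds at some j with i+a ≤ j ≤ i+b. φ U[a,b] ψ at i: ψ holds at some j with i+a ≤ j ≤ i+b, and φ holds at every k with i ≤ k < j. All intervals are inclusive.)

6

Evaluate at each i in [0,9]:
  i=0: ✓ (witness j=0)
  i=1: ✗ (none in [1,2])
  i=2: ✗ (none in [2,3])
  i=3: ✗ (none in [3,4])
  i=4: ✗ (none in [4,5])
  i=5: ✓ (witness j=6)
  i=6: ✓ (witness j=6)
  i=7: ✓ (witness j=7)
  i=8: ✓ (witness j=8)
  i=9: ✓ (witness j=10)
Positions where it holds: {0, 5, 6, 7, 8, 9} → 6.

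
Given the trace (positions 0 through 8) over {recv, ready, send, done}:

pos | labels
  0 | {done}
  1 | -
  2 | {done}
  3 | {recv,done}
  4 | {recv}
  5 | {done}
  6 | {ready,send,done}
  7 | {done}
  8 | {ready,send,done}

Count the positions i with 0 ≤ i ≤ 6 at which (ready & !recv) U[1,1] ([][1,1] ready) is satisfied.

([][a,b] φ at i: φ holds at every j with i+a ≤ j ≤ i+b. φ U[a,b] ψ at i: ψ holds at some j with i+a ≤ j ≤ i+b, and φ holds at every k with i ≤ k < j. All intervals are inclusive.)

Evaluate at each i in [0,6]:
  i=0: ✗ (no rhs in [1,1])
  i=1: ✗ (no rhs in [2,2])
  i=2: ✗ (no rhs in [3,3])
  i=3: ✗ (no rhs in [4,4])
  i=4: ✗ (lhs fails at k=4 before rhs at j=5)
  i=5: ✗ (no rhs in [6,6])
  i=6: ✓ (rhs at j=7; lhs holds on [6,6])
Positions where it holds: {6} → 1.

1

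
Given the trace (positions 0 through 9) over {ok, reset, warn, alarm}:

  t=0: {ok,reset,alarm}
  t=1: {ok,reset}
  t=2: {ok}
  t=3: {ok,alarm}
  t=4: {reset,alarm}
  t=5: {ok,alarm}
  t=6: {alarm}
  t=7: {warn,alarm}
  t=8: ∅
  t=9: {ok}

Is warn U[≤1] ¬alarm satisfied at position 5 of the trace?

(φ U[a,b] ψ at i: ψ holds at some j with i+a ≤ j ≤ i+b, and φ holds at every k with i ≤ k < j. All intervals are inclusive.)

False

Need some j in [5,6] with ¬alarm, and warn at every k in [5,j-1].
  j=5: ¬alarm false.
  j=6: ¬alarm false.
No j in the window works → until fails.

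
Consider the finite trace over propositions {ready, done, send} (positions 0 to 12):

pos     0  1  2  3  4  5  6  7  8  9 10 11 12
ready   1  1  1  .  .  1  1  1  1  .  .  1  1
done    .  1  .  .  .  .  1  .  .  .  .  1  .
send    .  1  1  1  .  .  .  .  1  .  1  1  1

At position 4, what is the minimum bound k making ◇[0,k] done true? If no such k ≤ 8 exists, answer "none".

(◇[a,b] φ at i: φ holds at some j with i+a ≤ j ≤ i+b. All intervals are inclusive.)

2

Scan j = 4,5,… for done:
  j=4: fails
  j=5: fails
  j=6: holds
First hit at j=6, so smallest k = 6-4 = 2.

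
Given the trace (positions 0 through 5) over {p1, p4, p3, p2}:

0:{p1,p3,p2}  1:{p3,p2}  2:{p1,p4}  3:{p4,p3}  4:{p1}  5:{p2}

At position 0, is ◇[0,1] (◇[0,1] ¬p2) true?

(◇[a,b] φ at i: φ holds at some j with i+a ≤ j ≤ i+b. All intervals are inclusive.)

Check ◇[0,1] ¬p2 at each j in [0,1]:
  j=0: fails (none in [0,1])
  j=1: holds (witness at 2)
Found at j=1 → formula holds.

True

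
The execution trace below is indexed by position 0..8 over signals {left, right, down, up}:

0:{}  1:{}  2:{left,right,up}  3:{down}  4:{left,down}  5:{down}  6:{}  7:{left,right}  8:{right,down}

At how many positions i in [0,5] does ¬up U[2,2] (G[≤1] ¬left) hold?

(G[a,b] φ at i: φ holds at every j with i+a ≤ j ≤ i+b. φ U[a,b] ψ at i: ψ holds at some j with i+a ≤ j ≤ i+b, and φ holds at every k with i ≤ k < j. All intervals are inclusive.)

1

Evaluate at each i in [0,5]:
  i=0: ✗ (no rhs in [2,2])
  i=1: ✗ (no rhs in [3,3])
  i=2: ✗ (no rhs in [4,4])
  i=3: ✓ (rhs at j=5; lhs holds on [3,4])
  i=4: ✗ (no rhs in [6,6])
  i=5: ✗ (no rhs in [7,7])
Positions where it holds: {3} → 1.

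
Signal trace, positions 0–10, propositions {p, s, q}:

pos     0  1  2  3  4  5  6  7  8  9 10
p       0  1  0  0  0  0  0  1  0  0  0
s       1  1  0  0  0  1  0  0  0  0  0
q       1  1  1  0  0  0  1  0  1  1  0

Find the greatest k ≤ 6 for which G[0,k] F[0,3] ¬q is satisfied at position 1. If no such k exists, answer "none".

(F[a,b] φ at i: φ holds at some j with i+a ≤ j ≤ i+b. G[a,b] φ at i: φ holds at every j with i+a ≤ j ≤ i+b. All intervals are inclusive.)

F[0,3] ¬q must hold from j=1 onward; find where it first fails.
  j=1: holds
  j=2: holds
  j=3: holds
  j=4: holds
  j=5: holds
  j=6: holds
  j=7: holds
Holds through j=7; largest k = 6.

6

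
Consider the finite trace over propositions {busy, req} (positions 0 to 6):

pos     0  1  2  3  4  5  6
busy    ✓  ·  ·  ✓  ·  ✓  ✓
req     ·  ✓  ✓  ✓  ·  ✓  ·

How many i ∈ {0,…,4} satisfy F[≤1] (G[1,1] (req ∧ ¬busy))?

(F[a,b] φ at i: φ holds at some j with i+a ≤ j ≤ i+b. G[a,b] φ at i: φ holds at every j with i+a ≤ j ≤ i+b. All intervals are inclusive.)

Evaluate at each i in [0,4]:
  i=0: ✓ (witness j=0)
  i=1: ✓ (witness j=1)
  i=2: ✗ (none in [2,3])
  i=3: ✗ (none in [3,4])
  i=4: ✗ (none in [4,5])
Positions where it holds: {0, 1} → 2.

2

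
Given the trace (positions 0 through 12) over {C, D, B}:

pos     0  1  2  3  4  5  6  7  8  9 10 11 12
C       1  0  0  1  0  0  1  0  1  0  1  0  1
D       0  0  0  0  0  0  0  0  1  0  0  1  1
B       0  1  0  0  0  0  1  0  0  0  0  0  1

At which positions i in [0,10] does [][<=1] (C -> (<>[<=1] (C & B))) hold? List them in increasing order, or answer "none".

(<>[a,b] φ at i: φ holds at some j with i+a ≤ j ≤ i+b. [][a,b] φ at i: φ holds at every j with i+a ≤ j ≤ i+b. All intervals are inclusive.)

1, 4, 5, 6

Evaluate at each i in [0,10]:
  i=0: ✗ (fails at j=0)
  i=1: ✓ (all of [1,2])
  i=2: ✗ (fails at j=3)
  i=3: ✗ (fails at j=3)
  i=4: ✓ (all of [4,5])
  i=5: ✓ (all of [5,6])
  i=6: ✓ (all of [6,7])
  i=7: ✗ (fails at j=8)
  i=8: ✗ (fails at j=8)
  i=9: ✗ (fails at j=10)
  i=10: ✗ (fails at j=10)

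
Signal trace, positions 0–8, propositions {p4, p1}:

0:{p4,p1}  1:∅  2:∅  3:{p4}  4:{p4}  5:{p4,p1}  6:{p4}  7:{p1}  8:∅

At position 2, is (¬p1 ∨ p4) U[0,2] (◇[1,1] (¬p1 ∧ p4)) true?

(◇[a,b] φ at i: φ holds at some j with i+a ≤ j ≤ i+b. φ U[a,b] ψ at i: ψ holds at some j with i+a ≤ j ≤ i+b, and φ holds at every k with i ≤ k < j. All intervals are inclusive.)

Need some j in [2,4] with ◇[1,1] (¬p1 ∧ p4), and (¬p1 ∨ p4) at every k in [2,j-1].
  j=2: ◇[1,1] (¬p1 ∧ p4) holds; no prefix to check → satisfied.

Holds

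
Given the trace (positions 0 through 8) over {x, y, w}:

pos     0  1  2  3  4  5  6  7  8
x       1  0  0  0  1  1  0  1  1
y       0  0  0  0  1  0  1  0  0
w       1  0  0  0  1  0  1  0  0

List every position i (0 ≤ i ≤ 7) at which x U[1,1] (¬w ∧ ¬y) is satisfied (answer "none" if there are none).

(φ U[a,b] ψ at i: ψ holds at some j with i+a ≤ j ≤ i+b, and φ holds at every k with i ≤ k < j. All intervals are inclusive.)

Evaluate at each i in [0,7]:
  i=0: ✓ (rhs at j=1; lhs holds on [0,0])
  i=1: ✗ (lhs fails at k=1 before rhs at j=2)
  i=2: ✗ (lhs fails at k=2 before rhs at j=3)
  i=3: ✗ (no rhs in [4,4])
  i=4: ✓ (rhs at j=5; lhs holds on [4,4])
  i=5: ✗ (no rhs in [6,6])
  i=6: ✗ (lhs fails at k=6 before rhs at j=7)
  i=7: ✓ (rhs at j=8; lhs holds on [7,7])

0, 4, 7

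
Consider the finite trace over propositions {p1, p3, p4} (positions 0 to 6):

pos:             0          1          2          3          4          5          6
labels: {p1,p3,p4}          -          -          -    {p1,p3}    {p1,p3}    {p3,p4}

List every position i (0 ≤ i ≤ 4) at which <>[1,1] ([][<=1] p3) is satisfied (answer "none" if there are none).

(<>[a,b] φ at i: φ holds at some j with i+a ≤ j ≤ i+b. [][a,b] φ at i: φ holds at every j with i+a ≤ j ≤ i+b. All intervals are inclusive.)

3, 4

Evaluate at each i in [0,4]:
  i=0: ✗ (none in [1,1])
  i=1: ✗ (none in [2,2])
  i=2: ✗ (none in [3,3])
  i=3: ✓ (witness j=4)
  i=4: ✓ (witness j=5)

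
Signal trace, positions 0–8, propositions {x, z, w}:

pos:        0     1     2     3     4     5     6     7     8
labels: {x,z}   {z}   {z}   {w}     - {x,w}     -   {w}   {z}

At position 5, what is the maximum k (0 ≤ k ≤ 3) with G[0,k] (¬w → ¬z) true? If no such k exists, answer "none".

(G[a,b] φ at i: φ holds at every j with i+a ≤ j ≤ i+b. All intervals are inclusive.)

2

(¬w → ¬z) must hold from j=5 onward; find where it first fails.
  j=5: holds
  j=6: holds
  j=7: holds
  j=8: fails
Holds on [5,7], so largest k = 2.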